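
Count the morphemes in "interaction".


Word: "interaction"
Morphemes: inter- + act + -ion
Each morpheme carries meaning
= 3 morphemes


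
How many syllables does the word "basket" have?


Word: "basket"
Syllable breakdown: bas / ket
Counting: 2 parts
= 2 syllables


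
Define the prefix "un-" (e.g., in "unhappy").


Prefix: un-
Example: unhappy = un- + happy
Meaning = not / reverse


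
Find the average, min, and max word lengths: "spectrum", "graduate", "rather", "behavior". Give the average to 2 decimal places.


Lengths: "spectrum"=8, "graduate"=8, "rather"=6, "behavior"=8
Sum = 30, Count = 4
Average = 30/4 = 7.50
= avg=7.50, min=6, max=8


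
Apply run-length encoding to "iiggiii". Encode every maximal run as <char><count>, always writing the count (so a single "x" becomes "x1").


String: "iiggiii"
Scanning for consecutive runs:
  'i' x 2
  'g' x 2
  'i' x 3
RLE = "i2g2i3"


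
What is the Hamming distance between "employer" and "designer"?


Comparing character by character (same length = 8):
  Pos 0: 'e' vs 'd' !=
  Pos 1: 'm' vs 'e' !=
  Pos 2: 'p' vs 's' !=
  Pos 3: 'l' vs 'i' !=
  Pos 4: 'o' vs 'g' !=
  Pos 5: 'y' vs 'n' !=
  Pos 6: 'e' vs 'e' =
  Pos 7: 'r' vs 'r' =
Hamming distance = 6


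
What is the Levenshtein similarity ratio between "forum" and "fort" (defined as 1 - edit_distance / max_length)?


Word 1: "forum" (length 5)
Word 2: "fort" (length 4)
One optimal edit sequence:
  1. keep 'f'
  2. keep 'o'
  3. keep 'r'
  4. delete 'u'  (+1)
  5. substitute 'm' -> 't'  (+1)
Edit distance = 2
Max length = max(5, 4) = 5
Similarity = 1 - 2/5
= 0.6000


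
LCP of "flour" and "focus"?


Word 1: "flour"
Word 2: "focus"
Comparing from start:
  Pos 0: 'f' == 'f'
  Pos 1: 'l' != 'o' (stop)
LCP = "f" (length 1)


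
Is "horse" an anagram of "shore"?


Word 1: "shore" → sorted: ehors
Word 2: "horse" → sorted: ehors
Same letters? ehors == ehors
Anagram = Yes


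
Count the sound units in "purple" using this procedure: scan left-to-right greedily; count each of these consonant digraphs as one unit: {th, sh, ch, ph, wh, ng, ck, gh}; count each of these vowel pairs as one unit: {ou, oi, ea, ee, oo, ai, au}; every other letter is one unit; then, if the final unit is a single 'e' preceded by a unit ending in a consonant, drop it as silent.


Word: "purple" (6 letters)
Left-to-right scan:
  1. 'p' (letter)
  2. 'u' (letter)
  3. 'r' (letter)
  4. 'p' (letter)
  5. 'l' (letter)
  6. 'e' (letter)
Units from scan: 6
Final unit is 'e' after a consonant -> drop as silent (-1)
Sound units = 5 units


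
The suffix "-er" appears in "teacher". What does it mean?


Suffix: -er
As in: teacher -> teach + -er
Meaning = one who / more


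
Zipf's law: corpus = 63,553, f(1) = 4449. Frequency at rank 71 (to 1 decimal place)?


Zipf's law: f(r) = f(1) / r
f(1) = 4449
f(71) = 4449 / 71
= 62.7 occurrences


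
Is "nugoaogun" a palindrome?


Word: "nugoaogun"
Reversed: "nugoaogun"
Forward == Backward? nugoaogun == nugoaogun
Palindrome = Yes


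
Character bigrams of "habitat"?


Word: "habitat" (length 7)
Number of bigrams = 7 - 2 + 1 = 6
  Position 0: "ha"
  Position 1: "ab"
  Position 2: "bi"
  Position 3: "it"
  Position 4: "ta"
  Position 5: "at"
Bigrams = "ha", "ab", "bi", "it", "ta", "at"


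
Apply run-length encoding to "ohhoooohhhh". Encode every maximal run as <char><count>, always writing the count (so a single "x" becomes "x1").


String: "ohhoooohhhh"
Scanning for consecutive runs:
  'o' x 1
  'h' x 2
  'o' x 4
  'h' x 4
RLE = "o1h2o4h4"


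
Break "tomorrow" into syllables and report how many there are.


Word: "tomorrow"
Syllable breakdown: to · mor · row
Counting: 3 parts
= 3 syllables


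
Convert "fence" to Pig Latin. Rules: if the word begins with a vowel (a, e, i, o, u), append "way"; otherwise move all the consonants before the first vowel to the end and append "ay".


Word: "fence"
Starts with consonant(s) → move to end, add 'ay'
Consonant cluster: "f"
Pig Latin = "encefay"


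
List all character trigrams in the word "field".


Word: "field" (length 5)
Number of trigrams = 5 - 3 + 1 = 3
  Position 0: "fie"
  Position 1: "iel"
  Position 2: "eld"
Trigrams = "fie", "iel", "eld"


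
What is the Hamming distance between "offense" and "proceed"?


Comparing character by character (same length = 7):
  Pos 0: 'o' vs 'p' !=
  Pos 1: 'f' vs 'r' !=
  Pos 2: 'f' vs 'o' !=
  Pos 3: 'e' vs 'c' !=
  Pos 4: 'n' vs 'e' !=
  Pos 5: 's' vs 'e' !=
  Pos 6: 'e' vs 'd' !=
Hamming distance = 7


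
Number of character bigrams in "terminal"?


Word: "terminal" (length 8)
Number of 2-grams = length - 2 + 1 = 8 - 2 + 1
= 7


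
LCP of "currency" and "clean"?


Word 1: "currency"
Word 2: "clean"
Comparing from start:
  Pos 0: 'c' == 'c'
  Pos 1: 'u' != 'l' (stop)
LCP = "c" (length 1)


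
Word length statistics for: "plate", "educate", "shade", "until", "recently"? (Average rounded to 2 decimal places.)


Lengths: "plate"=5, "educate"=7, "shade"=5, "until"=5, "recently"=8
Sum = 30, Count = 5
Average = 30/5 = 6.00
= avg=6.00, min=5, max=8


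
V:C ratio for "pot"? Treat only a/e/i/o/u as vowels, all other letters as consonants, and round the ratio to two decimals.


Word: "pot"
Vowels (a,e,i,o,u): 1
Consonants: 2
Ratio = 1/2
= 0.50


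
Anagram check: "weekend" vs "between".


Word 1: "weekend" → sorted: deeeknw
Word 2: "between" → sorted: beeentw
Same letters? deeeknw != beeentw
Anagram = No


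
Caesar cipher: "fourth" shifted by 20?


Word: "fourth"
Shift: 20
Each letter → (letter + shift) mod 26:
  'f' (5) + 20 = 25 → 'z'
  'o' (14) + 20 = 8 → 'i'
  'u' (20) + 20 = 14 → 'o'
  'r' (17) + 20 = 11 → 'l'
  't' (19) + 20 = 13 → 'n'
  'h' (7) + 20 = 1 → 'b'
Result = "ziolnb"


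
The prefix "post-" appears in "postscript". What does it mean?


Prefix: post-
Example: postscript (post- + script)
Meaning = after


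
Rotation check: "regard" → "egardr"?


Word: "regard", Candidate: "egardr"
Method: check if candidate is substring of word+word
"regardregard" contains "egardr"? Yes
Is rotation = Yes


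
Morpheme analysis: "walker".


Word: "walker"
Morphemes: walk / -er
Each morpheme carries meaning
= 2 morphemes


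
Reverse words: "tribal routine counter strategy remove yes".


Original: "tribal routine counter strategy remove yes"
Words (1..n): tribal | routine | counter | strategy | remove | yes
Reversed (n..1): yes | remove | strategy | counter | routine | tribal
Result = "yes remove strategy counter routine tribal"


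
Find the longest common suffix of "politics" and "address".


Word 1: "politics"
Word 2: "address"
Comparing from end:
  Pos -1: 's' == 's'
  Pos -2: 'c' != 's' (stop)
LCS = "s" (length 1)


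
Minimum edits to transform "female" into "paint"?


Word 1: "female" (length 6)
Word 2: "paint" (length 5)
One optimal edit sequence (insert/delete/substitute each cost 1):
  1. delete 'f'  (+1)
  2. substitute 'e' -> 'p'  (+1)
  3. substitute 'm' -> 'a'  (+1)
  4. substitute 'a' -> 'i'  (+1)
  5. substitute 'l' -> 'n'  (+1)
  6. substitute 'e' -> 't'  (+1)
Total edit operations: 6
Edit distance = 6


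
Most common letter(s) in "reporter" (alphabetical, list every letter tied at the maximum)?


Word: "reporter"
Letter counts:
  'e': 2
  'o': 1
  'p': 1
  'r': 3
  't': 1
Maximum count = 3
Most frequent = 'r' (3 times each)


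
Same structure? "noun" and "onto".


Pattern of "noun": [0, 1, 2, 0]
Pattern of "onto": [0, 1, 2, 0]
Patterns match
Same pattern = Yes


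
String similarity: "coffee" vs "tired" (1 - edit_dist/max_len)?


Word 1: "coffee" (length 6)
Word 2: "tired" (length 5)
One optimal edit sequence:
  1. delete 'c'  (+1)
  2. substitute 'o' -> 't'  (+1)
  3. substitute 'f' -> 'i'  (+1)
  4. substitute 'f' -> 'r'  (+1)
  5. keep 'e'
  6. substitute 'e' -> 'd'  (+1)
Edit distance = 5
Max length = max(6, 5) = 6
Similarity = 1 - 5/6
= 0.1667


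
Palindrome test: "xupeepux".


Word: "xupeepux"
Reversed: "xupeepux"
Forward == Backward? xupeepux == xupeepux
Palindrome = Yes


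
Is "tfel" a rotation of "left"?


Word: "left", Candidate: "tfel"
Method: check if candidate is substring of word+word
"leftleft" contains "tfel"? No
Is rotation = No


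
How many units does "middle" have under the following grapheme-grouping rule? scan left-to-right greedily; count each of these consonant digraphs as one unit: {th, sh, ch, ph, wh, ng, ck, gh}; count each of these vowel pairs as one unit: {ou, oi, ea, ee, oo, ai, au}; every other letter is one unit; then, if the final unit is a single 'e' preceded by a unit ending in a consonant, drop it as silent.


Word: "middle" (6 letters)
Left-to-right scan:
  [1] 'm' (letter)
  [2] 'i' (letter)
  [3] 'd' (letter)
  [4] 'd' (letter)
  [5] 'l' (letter)
  [6] 'e' (letter)
Units from scan: 6
Final unit is 'e' after a consonant -> drop as silent (-1)
Sound units = 5 units


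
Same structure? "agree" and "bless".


Pattern of "agree": [0, 1, 2, 3, 3]
Pattern of "bless": [0, 1, 2, 3, 3]
Patterns match
Same pattern = Yes


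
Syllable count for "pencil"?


Word: "pencil"
Syllable breakdown: pen | cil
Counting: 2 parts
= 2 syllables


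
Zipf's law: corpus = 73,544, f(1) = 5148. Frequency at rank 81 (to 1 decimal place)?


Zipf's law: f(r) = f(1) / r
f(1) = 5148
f(81) = 5148 / 81
= 63.6 occurrences


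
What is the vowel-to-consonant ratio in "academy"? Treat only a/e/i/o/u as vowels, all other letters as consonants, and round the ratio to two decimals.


Word: "academy"
Vowels (a,e,i,o,u): 3
Consonants: 4
Ratio = 3/4
= 0.75


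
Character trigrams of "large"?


Word: "large" (length 5)
Number of trigrams = 5 - 3 + 1 = 3
  Position 0: "lar"
  Position 1: "arg"
  Position 2: "rge"
Trigrams = "lar", "arg", "rge"


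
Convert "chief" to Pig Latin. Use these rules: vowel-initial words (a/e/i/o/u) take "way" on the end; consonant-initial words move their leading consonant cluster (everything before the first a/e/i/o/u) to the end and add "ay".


Word: "chief"
Starts with consonant(s) → move to end, add 'ay'
Consonant cluster: "ch"
Pig Latin = "iefchay"


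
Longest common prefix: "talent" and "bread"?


Word 1: "talent"
Word 2: "bread"
Comparing from start:
  Pos 0: 't' != 'b' (stop)
LCP = "" (length 0)


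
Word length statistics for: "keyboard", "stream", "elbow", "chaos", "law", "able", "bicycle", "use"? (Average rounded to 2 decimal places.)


Lengths: "keyboard"=8, "stream"=6, "elbow"=5, "chaos"=5, "law"=3, "able"=4, "bicycle"=7, "use"=3
Sum = 41, Count = 8
Average = 41/8 = 5.13
= avg=5.13, min=3, max=8


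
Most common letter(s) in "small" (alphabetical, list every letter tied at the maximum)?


Word: "small"
Letter counts:
  'a': 1
  'l': 2
  'm': 1
  's': 1
Maximum count = 2
Most frequent = 'l' (2 times each)


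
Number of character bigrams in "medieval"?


Word: "medieval" (length 8)
Number of 2-grams = length - 2 + 1 = 8 - 2 + 1
= 7


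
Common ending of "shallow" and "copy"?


Word 1: "shallow"
Word 2: "copy"
Comparing from end:
  Pos -1: 'w' != 'y' (stop)
LCS = "" (length 0)


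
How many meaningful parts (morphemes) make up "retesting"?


Word: "retesting"
Morphemes: re- | test | -ing
Each morpheme carries meaning
= 3 morphemes


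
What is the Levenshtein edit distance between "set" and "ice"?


Word 1: "set" (length 3)
Word 2: "ice" (length 3)
One optimal edit sequence (insert/delete/substitute each cost 1):
  1. substitute 's' -> 'i'  (+1)
  2. substitute 'e' -> 'c'  (+1)
  3. substitute 't' -> 'e'  (+1)
Total edit operations: 3
Edit distance = 3


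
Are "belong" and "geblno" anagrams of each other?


Word 1: "belong" → sorted: beglno
Word 2: "geblno" → sorted: beglno
Same letters? beglno == beglno
Anagram = Yes


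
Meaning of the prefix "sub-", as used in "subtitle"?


Prefix: sub-
As in: subtitle -> sub- + title
Meaning = under / below


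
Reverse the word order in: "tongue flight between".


Original: "tongue flight between"
Words (1..n): tongue | flight | between
Reversed (n..1): between | flight | tongue
Result = "between flight tongue"


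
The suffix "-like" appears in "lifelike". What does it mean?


Suffix: -like
Example: lifelike = life + -like
Meaning = resembling


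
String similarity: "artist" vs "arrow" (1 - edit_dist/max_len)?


Word 1: "artist" (length 6)
Word 2: "arrow" (length 5)
One optimal edit sequence:
  1. keep 'a'
  2. keep 'r'
  3. delete 't'  (+1)
  4. substitute 'i' -> 'r'  (+1)
  5. substitute 's' -> 'o'  (+1)
  6. substitute 't' -> 'w'  (+1)
Edit distance = 4
Max length = max(6, 5) = 6
Similarity = 1 - 4/6
= 0.3333


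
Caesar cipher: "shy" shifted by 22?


Word: "shy"
Shift: 22
Each letter → (letter + shift) mod 26:
  's' (18) + 22 = 14 → 'o'
  'h' (7) + 22 = 3 → 'd'
  'y' (24) + 22 = 20 → 'u'
Result = "odu"


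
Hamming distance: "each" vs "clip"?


Comparing character by character (same length = 4):
  Pos 0: 'e' vs 'c' !=
  Pos 1: 'a' vs 'l' !=
  Pos 2: 'c' vs 'i' !=
  Pos 3: 'h' vs 'p' !=
Hamming distance = 4


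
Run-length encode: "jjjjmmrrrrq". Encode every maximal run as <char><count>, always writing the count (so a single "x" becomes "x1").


String: "jjjjmmrrrrq"
Scanning for consecutive runs:
  'j' x 4
  'm' x 2
  'r' x 4
  'q' x 1
RLE = "j4m2r4q1"


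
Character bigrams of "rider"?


Word: "rider" (length 5)
Number of bigrams = 5 - 2 + 1 = 4
  Position 0: "ri"
  Position 1: "id"
  Position 2: "de"
  Position 3: "er"
Bigrams = "ri", "id", "de", "er"


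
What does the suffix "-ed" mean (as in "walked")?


Suffix: -ed
As in: walked -> walk + -ed
Meaning = past tense


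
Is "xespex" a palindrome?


Word: "xespex"
Reversed: "xepsex"
Forward == Backward? xespex != xepsex
Palindrome = No


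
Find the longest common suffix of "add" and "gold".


Word 1: "add"
Word 2: "gold"
Comparing from end:
  Pos -1: 'd' == 'd'
  Pos -2: 'd' != 'l' (stop)
LCS = "d" (length 1)


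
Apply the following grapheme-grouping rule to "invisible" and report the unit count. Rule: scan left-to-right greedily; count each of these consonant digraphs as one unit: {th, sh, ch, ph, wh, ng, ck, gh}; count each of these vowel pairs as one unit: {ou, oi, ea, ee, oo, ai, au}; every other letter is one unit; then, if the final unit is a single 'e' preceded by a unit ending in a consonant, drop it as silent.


Word: "invisible" (9 letters)
Left-to-right scan:
  1. 'i' (letter)
  2. 'n' (letter)
  3. 'v' (letter)
  4. 'i' (letter)
  5. 's' (letter)
  6. 'i' (letter)
  7. 'b' (letter)
  8. 'l' (letter)
  9. 'e' (letter)
Units from scan: 9
Final unit is 'e' after a consonant -> drop as silent (-1)
Sound units = 8 units


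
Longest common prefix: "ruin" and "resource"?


Word 1: "ruin"
Word 2: "resource"
Comparing from start:
  Pos 0: 'r' == 'r'
  Pos 1: 'u' != 'e' (stop)
LCP = "r" (length 1)


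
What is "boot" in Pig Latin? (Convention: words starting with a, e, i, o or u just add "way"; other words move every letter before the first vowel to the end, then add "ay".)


Word: "boot"
Starts with consonant(s) → move to end, add 'ay'
Consonant cluster: "b"
Pig Latin = "ootbay"


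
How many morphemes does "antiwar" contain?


Word: "antiwar"
Morphemes: anti- + war
Each morpheme carries meaning
= 2 morphemes


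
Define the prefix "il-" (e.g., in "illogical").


Prefix: il-
Example: illogical = il- + logical
Meaning = not


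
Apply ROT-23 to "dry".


Word: "dry"
Shift: 23
Each letter → (letter + shift) mod 26:
  'd' (3) + 23 = 0 → 'a'
  'r' (17) + 23 = 14 → 'o'
  'y' (24) + 23 = 21 → 'v'
Result = "aov"


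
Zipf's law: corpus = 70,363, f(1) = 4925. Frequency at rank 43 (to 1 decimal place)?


Zipf's law: f(r) = f(1) / r
f(1) = 4925
f(43) = 4925 / 43
= 114.5 occurrences


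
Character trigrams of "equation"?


Word: "equation" (length 8)
Number of trigrams = 8 - 3 + 1 = 6
  Position 0: "equ"
  Position 1: "qua"
  Position 2: "uat"
  Position 3: "ati"
  Position 4: "tio"
  Position 5: "ion"
Trigrams = "equ", "qua", "uat", "ati", "tio", "ion"


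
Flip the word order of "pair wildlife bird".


Original: "pair wildlife bird"
Words (1..n): pair | wildlife | bird
Reversed (n..1): bird | wildlife | pair
Result = "bird wildlife pair"


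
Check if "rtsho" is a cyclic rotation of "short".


Word: "short", Candidate: "rtsho"
Method: check if candidate is substring of word+word
"shortshort" contains "rtsho"? Yes
Is rotation = Yes


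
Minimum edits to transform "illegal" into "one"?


Word 1: "illegal" (length 7)
Word 2: "one" (length 3)
One optimal edit sequence (insert/delete/substitute each cost 1):
  1. delete 'i'  (+1)
  2. substitute 'l' -> 'o'  (+1)
  3. substitute 'l' -> 'n'  (+1)
  4. keep 'e'
  5. delete 'g'  (+1)
  6. delete 'a'  (+1)
  7. delete 'l'  (+1)
Total edit operations: 6
Edit distance = 6


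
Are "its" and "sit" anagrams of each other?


Word 1: "its" → sorted: ist
Word 2: "sit" → sorted: ist
Same letters? ist == ist
Anagram = Yes


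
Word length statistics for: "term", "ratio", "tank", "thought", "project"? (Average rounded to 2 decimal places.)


Lengths: "term"=4, "ratio"=5, "tank"=4, "thought"=7, "project"=7
Sum = 27, Count = 5
Average = 27/5 = 5.40
= avg=5.40, min=4, max=7


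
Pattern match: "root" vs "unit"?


Pattern of "root": [0, 1, 1, 2]
Pattern of "unit": [0, 1, 2, 3]
Patterns do not match
Same pattern = No


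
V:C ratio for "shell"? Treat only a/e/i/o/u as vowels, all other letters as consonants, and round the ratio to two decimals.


Word: "shell"
Vowels (a,e,i,o,u): 1
Consonants: 4
Ratio = 1/4
= 0.25


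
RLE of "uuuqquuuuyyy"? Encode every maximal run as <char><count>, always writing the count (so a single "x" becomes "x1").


String: "uuuqquuuuyyy"
Scanning for consecutive runs:
  'u' x 3
  'q' x 2
  'u' x 4
  'y' x 3
RLE = "u3q2u4y3"


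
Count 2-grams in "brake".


Word: "brake" (length 5)
Number of 2-grams = length - 2 + 1 = 5 - 2 + 1
= 4


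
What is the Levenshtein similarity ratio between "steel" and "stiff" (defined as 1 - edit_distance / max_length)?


Word 1: "steel" (length 5)
Word 2: "stiff" (length 5)
One optimal edit sequence:
  1. keep 's'
  2. keep 't'
  3. substitute 'e' -> 'i'  (+1)
  4. substitute 'e' -> 'f'  (+1)
  5. substitute 'l' -> 'f'  (+1)
Edit distance = 3
Max length = max(5, 5) = 5
Similarity = 1 - 3/5
= 0.4000


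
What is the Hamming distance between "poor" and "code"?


Comparing character by character (same length = 4):
  Pos 0: 'p' vs 'c' !=
  Pos 1: 'o' vs 'o' =
  Pos 2: 'o' vs 'd' !=
  Pos 3: 'r' vs 'e' !=
Hamming distance = 3


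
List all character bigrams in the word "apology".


Word: "apology" (length 7)
Number of bigrams = 7 - 2 + 1 = 6
  Position 0: "ap"
  Position 1: "po"
  Position 2: "ol"
  Position 3: "lo"
  Position 4: "og"
  Position 5: "gy"
Bigrams = "ap", "po", "ol", "lo", "og", "gy"


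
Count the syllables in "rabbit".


Word: "rabbit"
Syllable breakdown: rab / bit
Counting: 2 parts
= 2 syllables


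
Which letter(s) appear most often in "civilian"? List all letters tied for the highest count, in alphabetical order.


Word: "civilian"
Letter counts:
  'a': 1
  'c': 1
  'i': 3
  'l': 1
  'n': 1
  'v': 1
Maximum count = 3
Most frequent = 'i' (3 times each)


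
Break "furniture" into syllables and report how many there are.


Word: "furniture"
Syllable breakdown: fur · ni · ture
Counting: 3 parts
= 3 syllables


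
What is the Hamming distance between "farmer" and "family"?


Comparing character by character (same length = 6):
  Pos 0: 'f' vs 'f' =
  Pos 1: 'a' vs 'a' =
  Pos 2: 'r' vs 'm' !=
  Pos 3: 'm' vs 'i' !=
  Pos 4: 'e' vs 'l' !=
  Pos 5: 'r' vs 'y' !=
Hamming distance = 4


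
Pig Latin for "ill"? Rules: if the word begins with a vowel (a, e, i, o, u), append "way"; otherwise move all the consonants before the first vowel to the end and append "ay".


Word: "ill"
Starts with vowel → add 'way'
Pig Latin = "illway"


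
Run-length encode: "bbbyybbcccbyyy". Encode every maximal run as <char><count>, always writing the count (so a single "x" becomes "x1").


String: "bbbyybbcccbyyy"
Scanning for consecutive runs:
  'b' x 3
  'y' x 2
  'b' x 2
  'c' x 3
  'b' x 1
  'y' x 3
RLE = "b3y2b2c3b1y3"


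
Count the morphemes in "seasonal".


Word: "seasonal"
Morphemes: season + -al
Each morpheme carries meaning
= 2 morphemes


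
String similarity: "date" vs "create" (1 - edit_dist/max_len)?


Word 1: "date" (length 4)
Word 2: "create" (length 6)
One optimal edit sequence:
  1. insert 'c'  (+1)
  2. insert 'r'  (+1)
  3. substitute 'd' -> 'e'  (+1)
  4. keep 'a'
  5. keep 't'
  6. keep 'e'
Edit distance = 3
Max length = max(4, 6) = 6
Similarity = 1 - 3/6
= 0.5000


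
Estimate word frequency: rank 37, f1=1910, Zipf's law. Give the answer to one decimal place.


Zipf's law: f(r) = f(1) / r
f(1) = 1910
f(37) = 1910 / 37
= 51.6 occurrences


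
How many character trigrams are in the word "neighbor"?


Word: "neighbor" (length 8)
Number of 3-grams = length - 3 + 1 = 8 - 3 + 1
= 6


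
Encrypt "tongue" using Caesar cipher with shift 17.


Word: "tongue"
Shift: 17
Each letter → (letter + shift) mod 26:
  't' (19) + 17 = 10 → 'k'
  'o' (14) + 17 = 5 → 'f'
  'n' (13) + 17 = 4 → 'e'
  'g' (6) + 17 = 23 → 'x'
  'u' (20) + 17 = 11 → 'l'
  'e' (4) + 17 = 21 → 'v'
Result = "kfexlv"


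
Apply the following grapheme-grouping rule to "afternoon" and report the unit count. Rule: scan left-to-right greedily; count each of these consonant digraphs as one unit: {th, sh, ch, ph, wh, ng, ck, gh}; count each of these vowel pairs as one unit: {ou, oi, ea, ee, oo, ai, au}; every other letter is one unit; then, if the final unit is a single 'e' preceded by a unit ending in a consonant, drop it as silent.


Word: "afternoon" (9 letters)
Left-to-right scan:
  (1) 'a' (letter)
  (2) 'f' (letter)
  (3) 't' (letter)
  (4) 'e' (letter)
  (5) 'r' (letter)
  (6) 'n' (letter)
  (7) 'oo' (vowel-pair)
  (8) 'n' (letter)
Units from scan: 8
Sound units = 8 units


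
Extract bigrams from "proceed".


Word: "proceed" (length 7)
Number of bigrams = 7 - 2 + 1 = 6
  Position 0: "pr"
  Position 1: "ro"
  Position 2: "oc"
  Position 3: "ce"
  Position 4: "ee"
  Position 5: "ed"
Bigrams = "pr", "ro", "oc", "ce", "ee", "ed"


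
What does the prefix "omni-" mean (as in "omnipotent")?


Prefix: omni-
Example: omnipotent = omni- + potent
Meaning = all


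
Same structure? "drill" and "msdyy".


Pattern of "drill": [0, 1, 2, 3, 3]
Pattern of "msdyy": [0, 1, 2, 3, 3]
Patterns match
Same pattern = Yes


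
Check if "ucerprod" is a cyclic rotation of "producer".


Word: "producer", Candidate: "ucerprod"
Method: check if candidate is substring of word+word
"producerproducer" contains "ucerprod"? Yes
Is rotation = Yes


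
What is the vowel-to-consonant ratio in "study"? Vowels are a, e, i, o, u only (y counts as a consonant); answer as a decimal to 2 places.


Word: "study"
Vowels (a,e,i,o,u): 1
Consonants: 4
Ratio = 1/4
= 0.25


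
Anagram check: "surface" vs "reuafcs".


Word 1: "surface" → sorted: acefrsu
Word 2: "reuafcs" → sorted: acefrsu
Same letters? acefrsu == acefrsu
Anagram = Yes


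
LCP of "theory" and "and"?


Word 1: "theory"
Word 2: "and"
Comparing from start:
  Pos 0: 't' != 'a' (stop)
LCP = "" (length 0)


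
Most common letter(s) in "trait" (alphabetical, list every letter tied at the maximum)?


Word: "trait"
Letter counts:
  'a': 1
  'i': 1
  'r': 1
  't': 2
Maximum count = 2
Most frequent = 't' (2 times each)


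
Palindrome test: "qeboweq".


Word: "qeboweq"
Reversed: "qewobeq"
Forward == Backward? qeboweq != qewobeq
Palindrome = No


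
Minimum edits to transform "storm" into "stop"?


Word 1: "storm" (length 5)
Word 2: "stop" (length 4)
One optimal edit sequence (insert/delete/substitute each cost 1):
  1. keep 's'
  2. keep 't'
  3. keep 'o'
  4. delete 'r'  (+1)
  5. substitute 'm' -> 'p'  (+1)
Total edit operations: 2
Edit distance = 2


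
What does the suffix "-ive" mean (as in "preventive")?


Suffix: -ive
Example: preventive (prevent + -ive)
Meaning = tending to


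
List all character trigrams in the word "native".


Word: "native" (length 6)
Number of trigrams = 6 - 3 + 1 = 4
  Position 0: "nat"
  Position 1: "ati"
  Position 2: "tiv"
  Position 3: "ive"
Trigrams = "nat", "ati", "tiv", "ive"


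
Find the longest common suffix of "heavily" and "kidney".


Word 1: "heavily"
Word 2: "kidney"
Comparing from end:
  Pos -1: 'y' == 'y'
  Pos -2: 'l' != 'e' (stop)
LCS = "y" (length 1)


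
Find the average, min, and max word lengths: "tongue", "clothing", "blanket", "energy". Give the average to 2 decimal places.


Lengths: "tongue"=6, "clothing"=8, "blanket"=7, "energy"=6
Sum = 27, Count = 4
Average = 27/4 = 6.75
= avg=6.75, min=6, max=8


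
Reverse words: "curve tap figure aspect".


Original: "curve tap figure aspect"
Words (1..n): curve | tap | figure | aspect
Reversed (n..1): aspect | figure | tap | curve
Result = "aspect figure tap curve"


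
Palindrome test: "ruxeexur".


Word: "ruxeexur"
Reversed: "ruxeexur"
Forward == Backward? ruxeexur == ruxeexur
Palindrome = Yes


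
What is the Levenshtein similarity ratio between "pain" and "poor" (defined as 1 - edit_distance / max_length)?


Word 1: "pain" (length 4)
Word 2: "poor" (length 4)
One optimal edit sequence:
  1. keep 'p'
  2. substitute 'a' -> 'o'  (+1)
  3. substitute 'i' -> 'o'  (+1)
  4. substitute 'n' -> 'r'  (+1)
Edit distance = 3
Max length = max(4, 4) = 4
Similarity = 1 - 3/4
= 0.2500


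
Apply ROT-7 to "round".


Word: "round"
Shift: 7
Each letter → (letter + shift) mod 26:
  'r' (17) + 7 = 24 → 'y'
  'o' (14) + 7 = 21 → 'v'
  'u' (20) + 7 = 1 → 'b'
  'n' (13) + 7 = 20 → 'u'
  'd' (3) + 7 = 10 → 'k'
Result = "yvbuk"


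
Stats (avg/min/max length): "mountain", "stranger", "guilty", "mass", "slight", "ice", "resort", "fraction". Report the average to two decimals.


Lengths: "mountain"=8, "stranger"=8, "guilty"=6, "mass"=4, "slight"=6, "ice"=3, "resort"=6, "fraction"=8
Sum = 49, Count = 8
Average = 49/8 = 6.13
= avg=6.13, min=3, max=8


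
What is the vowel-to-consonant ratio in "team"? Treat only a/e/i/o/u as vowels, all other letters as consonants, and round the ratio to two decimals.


Word: "team"
Vowels (a,e,i,o,u): 2
Consonants: 2
Ratio = 2/2
= 1.00


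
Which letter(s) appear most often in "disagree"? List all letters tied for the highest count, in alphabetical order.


Word: "disagree"
Letter counts:
  'a': 1
  'd': 1
  'e': 2
  'g': 1
  'i': 1
  'r': 1
  's': 1
Maximum count = 2
Most frequent = 'e' (2 times each)


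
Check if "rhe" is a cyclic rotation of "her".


Word: "her", Candidate: "rhe"
Method: check if candidate is substring of word+word
"herher" contains "rhe"? Yes
Is rotation = Yes


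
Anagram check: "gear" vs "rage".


Word 1: "gear" → sorted: aegr
Word 2: "rage" → sorted: aegr
Same letters? aegr == aegr
Anagram = Yes


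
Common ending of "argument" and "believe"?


Word 1: "argument"
Word 2: "believe"
Comparing from end:
  Pos -1: 't' != 'e' (stop)
LCS = "" (length 0)


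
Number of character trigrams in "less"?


Word: "less" (length 4)
Number of 3-grams = length - 3 + 1 = 4 - 3 + 1
= 2


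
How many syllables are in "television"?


Word: "television"
Syllable breakdown: tel · e · vi · sion
Counting: 4 parts
= 4 syllables


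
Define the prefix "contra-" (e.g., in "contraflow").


Prefix: contra-
As in: contraflow -> contra- + flow
Meaning = against


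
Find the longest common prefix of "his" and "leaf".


Word 1: "his"
Word 2: "leaf"
Comparing from start:
  Pos 0: 'h' != 'l' (stop)
LCP = "" (length 0)


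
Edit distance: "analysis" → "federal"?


Word 1: "analysis" (length 8)
Word 2: "federal" (length 7)
One optimal edit sequence (insert/delete/substitute each cost 1):
  1. delete 'a'  (+1)
  2. substitute 'n' -> 'f'  (+1)
  3. substitute 'a' -> 'e'  (+1)
  4. substitute 'l' -> 'd'  (+1)
  5. substitute 'y' -> 'e'  (+1)
  6. substitute 's' -> 'r'  (+1)
  7. substitute 'i' -> 'a'  (+1)
  8. substitute 's' -> 'l'  (+1)
Total edit operations: 8
Edit distance = 8


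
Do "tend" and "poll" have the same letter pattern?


Pattern of "tend": [0, 1, 2, 3]
Pattern of "poll": [0, 1, 2, 2]
Patterns do not match
Same pattern = No


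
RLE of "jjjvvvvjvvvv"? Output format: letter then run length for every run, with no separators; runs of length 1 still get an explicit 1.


String: "jjjvvvvjvvvv"
Scanning for consecutive runs:
  'j' x 3
  'v' x 4
  'j' x 1
  'v' x 4
RLE = "j3v4j1v4"


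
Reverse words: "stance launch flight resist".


Original: "stance launch flight resist"
Words (1..n): stance | launch | flight | resist
Reversed (n..1): resist | flight | launch | stance
Result = "resist flight launch stance"


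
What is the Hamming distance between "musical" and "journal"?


Comparing character by character (same length = 7):
  Pos 0: 'm' vs 'j' !=
  Pos 1: 'u' vs 'o' !=
  Pos 2: 's' vs 'u' !=
  Pos 3: 'i' vs 'r' !=
  Pos 4: 'c' vs 'n' !=
  Pos 5: 'a' vs 'a' =
  Pos 6: 'l' vs 'l' =
Hamming distance = 5


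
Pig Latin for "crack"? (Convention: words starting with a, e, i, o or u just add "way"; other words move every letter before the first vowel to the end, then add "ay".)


Word: "crack"
Starts with consonant(s) → move to end, add 'ay'
Consonant cluster: "cr"
Pig Latin = "ackcray"


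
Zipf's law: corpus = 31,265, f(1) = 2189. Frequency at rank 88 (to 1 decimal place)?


Zipf's law: f(r) = f(1) / r
f(1) = 2189
f(88) = 2189 / 88
= 24.9 occurrences


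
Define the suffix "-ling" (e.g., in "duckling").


Suffix: -ling
Example: duckling (duck + -ling)
Meaning = small / young


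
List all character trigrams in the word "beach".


Word: "beach" (length 5)
Number of trigrams = 5 - 3 + 1 = 3
  Position 0: "bea"
  Position 1: "eac"
  Position 2: "ach"
Trigrams = "bea", "eac", "ach"


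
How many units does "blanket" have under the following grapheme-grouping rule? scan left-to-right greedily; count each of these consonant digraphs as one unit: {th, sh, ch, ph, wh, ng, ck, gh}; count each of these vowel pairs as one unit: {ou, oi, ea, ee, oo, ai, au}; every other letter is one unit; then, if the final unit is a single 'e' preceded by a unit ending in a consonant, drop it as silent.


Word: "blanket" (7 letters)
Left-to-right scan:
  [1] 'b' (letter)
  [2] 'l' (letter)
  [3] 'a' (letter)
  [4] 'n' (letter)
  [5] 'k' (letter)
  [6] 'e' (letter)
  [7] 't' (letter)
Units from scan: 7
Sound units = 7 units


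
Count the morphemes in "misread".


Word: "misread"
Morphemes: mis- / read
Each morpheme carries meaning
= 2 morphemes


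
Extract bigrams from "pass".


Word: "pass" (length 4)
Number of bigrams = 4 - 2 + 1 = 3
  Position 0: "pa"
  Position 1: "as"
  Position 2: "ss"
Bigrams = "pa", "as", "ss"


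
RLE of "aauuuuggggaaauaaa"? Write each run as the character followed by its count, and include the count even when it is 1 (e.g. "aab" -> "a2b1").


String: "aauuuuggggaaauaaa"
Scanning for consecutive runs:
  'a' x 2
  'u' x 4
  'g' x 4
  'a' x 3
  'u' x 1
  'a' x 3
RLE = "a2u4g4a3u1a3"


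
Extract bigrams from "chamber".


Word: "chamber" (length 7)
Number of bigrams = 7 - 2 + 1 = 6
  Position 0: "ch"
  Position 1: "ha"
  Position 2: "am"
  Position 3: "mb"
  Position 4: "be"
  Position 5: "er"
Bigrams = "ch", "ha", "am", "mb", "be", "er"


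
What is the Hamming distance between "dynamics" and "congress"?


Comparing character by character (same length = 8):
  Pos 0: 'd' vs 'c' !=
  Pos 1: 'y' vs 'o' !=
  Pos 2: 'n' vs 'n' =
  Pos 3: 'a' vs 'g' !=
  Pos 4: 'm' vs 'r' !=
  Pos 5: 'i' vs 'e' !=
  Pos 6: 'c' vs 's' !=
  Pos 7: 's' vs 's' =
Hamming distance = 6


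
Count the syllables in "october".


Word: "october"
Syllable breakdown: oc · to · ber
Counting: 3 parts
= 3 syllables


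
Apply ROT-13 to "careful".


Word: "careful"
Shift: 13
Each letter → (letter + shift) mod 26:
  'c' (2) + 13 = 15 → 'p'
  'a' (0) + 13 = 13 → 'n'
  'r' (17) + 13 = 4 → 'e'
  'e' (4) + 13 = 17 → 'r'
  'f' (5) + 13 = 18 → 's'
  'u' (20) + 13 = 7 → 'h'
  'l' (11) + 13 = 24 → 'y'
Result = "pnershy"


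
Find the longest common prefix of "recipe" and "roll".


Word 1: "recipe"
Word 2: "roll"
Comparing from start:
  Pos 0: 'r' == 'r'
  Pos 1: 'e' != 'o' (stop)
LCP = "r" (length 1)


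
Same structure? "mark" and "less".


Pattern of "mark": [0, 1, 2, 3]
Pattern of "less": [0, 1, 2, 2]
Patterns do not match
Same pattern = No


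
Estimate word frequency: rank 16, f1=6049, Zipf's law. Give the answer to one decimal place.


Zipf's law: f(r) = f(1) / r
f(1) = 6049
f(16) = 6049 / 16
= 378.1 occurrences


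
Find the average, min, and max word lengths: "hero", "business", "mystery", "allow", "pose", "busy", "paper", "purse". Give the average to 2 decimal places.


Lengths: "hero"=4, "business"=8, "mystery"=7, "allow"=5, "pose"=4, "busy"=4, "paper"=5, "purse"=5
Sum = 42, Count = 8
Average = 42/8 = 5.25
= avg=5.25, min=4, max=8


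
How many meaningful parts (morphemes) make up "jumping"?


Word: "jumping"
Morphemes: jump | -ing
Each morpheme carries meaning
= 2 morphemes


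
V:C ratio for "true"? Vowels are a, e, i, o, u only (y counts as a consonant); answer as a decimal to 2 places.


Word: "true"
Vowels (a,e,i,o,u): 2
Consonants: 2
Ratio = 2/2
= 1.00


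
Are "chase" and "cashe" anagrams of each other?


Word 1: "chase" → sorted: acehs
Word 2: "cashe" → sorted: acehs
Same letters? acehs == acehs
Anagram = Yes


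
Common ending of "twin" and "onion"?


Word 1: "twin"
Word 2: "onion"
Comparing from end:
  Pos -1: 'n' == 'n'
  Pos -2: 'i' != 'o' (stop)
LCS = "n" (length 1)


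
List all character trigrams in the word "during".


Word: "during" (length 6)
Number of trigrams = 6 - 3 + 1 = 4
  Position 0: "dur"
  Position 1: "uri"
  Position 2: "rin"
  Position 3: "ing"
Trigrams = "dur", "uri", "rin", "ing"


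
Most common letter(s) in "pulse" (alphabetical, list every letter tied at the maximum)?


Word: "pulse"
Letter counts:
  'e': 1
  'l': 1
  'p': 1
  's': 1
  'u': 1
Maximum count = 1
Most frequent = 'e', 'l', 'p', 's', 'u' (1 time each)


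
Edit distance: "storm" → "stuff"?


Word 1: "storm" (length 5)
Word 2: "stuff" (length 5)
One optimal edit sequence (insert/delete/substitute each cost 1):
  1. keep 's'
  2. keep 't'
  3. substitute 'o' -> 'u'  (+1)
  4. substitute 'r' -> 'f'  (+1)
  5. substitute 'm' -> 'f'  (+1)
Total edit operations: 3
Edit distance = 3


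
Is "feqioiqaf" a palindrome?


Word: "feqioiqaf"
Reversed: "faqioiqef"
Forward == Backward? feqioiqaf != faqioiqef
Palindrome = No


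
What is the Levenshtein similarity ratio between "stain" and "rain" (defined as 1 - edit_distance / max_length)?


Word 1: "stain" (length 5)
Word 2: "rain" (length 4)
One optimal edit sequence:
  1. delete 's'  (+1)
  2. substitute 't' -> 'r'  (+1)
  3. keep 'a'
  4. keep 'i'
  5. keep 'n'
Edit distance = 2
Max length = max(5, 4) = 5
Similarity = 1 - 2/5
= 0.6000


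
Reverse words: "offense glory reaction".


Original: "offense glory reaction"
Words (1..n): offense | glory | reaction
Reversed (n..1): reaction | glory | offense
Result = "reaction glory offense"


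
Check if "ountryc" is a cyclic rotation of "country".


Word: "country", Candidate: "ountryc"
Method: check if candidate is substring of word+word
"countrycountry" contains "ountryc"? Yes
Is rotation = Yes


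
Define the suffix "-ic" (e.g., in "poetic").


Suffix: -ic
As in: poetic -> poet + -ic
Meaning = relating to


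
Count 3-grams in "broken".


Word: "broken" (length 6)
Number of 3-grams = length - 3 + 1 = 6 - 3 + 1
= 4


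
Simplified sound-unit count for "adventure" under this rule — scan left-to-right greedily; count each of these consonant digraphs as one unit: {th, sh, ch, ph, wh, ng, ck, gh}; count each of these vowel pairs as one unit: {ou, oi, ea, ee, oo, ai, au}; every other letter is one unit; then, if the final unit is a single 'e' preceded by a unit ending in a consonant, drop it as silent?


Word: "adventure" (9 letters)
Left-to-right scan:
  (1) 'a' (letter)
  (2) 'd' (letter)
  (3) 'v' (letter)
  (4) 'e' (letter)
  (5) 'n' (letter)
  (6) 't' (letter)
  (7) 'u' (letter)
  (8) 'r' (letter)
  (9) 'e' (letter)
Units from scan: 9
Final unit is 'e' after a consonant -> drop as silent (-1)
Sound units = 8 units


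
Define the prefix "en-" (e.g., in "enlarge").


Prefix: en-
Example: enlarge (en- + large)
Meaning = cause to / put into


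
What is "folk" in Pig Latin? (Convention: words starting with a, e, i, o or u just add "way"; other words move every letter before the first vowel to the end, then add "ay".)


Word: "folk"
Starts with consonant(s) → move to end, add 'ay'
Consonant cluster: "f"
Pig Latin = "olkfay"


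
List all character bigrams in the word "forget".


Word: "forget" (length 6)
Number of bigrams = 6 - 2 + 1 = 5
  Position 0: "fo"
  Position 1: "or"
  Position 2: "rg"
  Position 3: "ge"
  Position 4: "et"
Bigrams = "fo", "or", "rg", "ge", "et"


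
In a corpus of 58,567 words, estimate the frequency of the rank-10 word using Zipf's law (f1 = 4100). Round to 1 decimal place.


Zipf's law: f(r) = f(1) / r
f(1) = 4100
f(10) = 4100 / 10
= 410.0 occurrences


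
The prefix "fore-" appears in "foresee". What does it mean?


Prefix: fore-
Example: foresee = fore- + see
Meaning = before


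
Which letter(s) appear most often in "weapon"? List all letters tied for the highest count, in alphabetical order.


Word: "weapon"
Letter counts:
  'a': 1
  'e': 1
  'n': 1
  'o': 1
  'p': 1
  'w': 1
Maximum count = 1
Most frequent = 'a', 'e', 'n', 'o', 'p', 'w' (1 time each)


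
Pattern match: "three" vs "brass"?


Pattern of "three": [0, 1, 2, 3, 3]
Pattern of "brass": [0, 1, 2, 3, 3]
Patterns match
Same pattern = Yes


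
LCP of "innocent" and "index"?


Word 1: "innocent"
Word 2: "index"
Comparing from start:
  Pos 0: 'i' == 'i'
  Pos 1: 'n' == 'n'
  Pos 2: 'n' != 'd' (stop)
LCP = "in" (length 2)


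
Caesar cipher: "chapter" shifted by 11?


Word: "chapter"
Shift: 11
Each letter → (letter + shift) mod 26:
  'c' (2) + 11 = 13 → 'n'
  'h' (7) + 11 = 18 → 's'
  'a' (0) + 11 = 11 → 'l'
  'p' (15) + 11 = 0 → 'a'
  't' (19) + 11 = 4 → 'e'
  'e' (4) + 11 = 15 → 'p'
  'r' (17) + 11 = 2 → 'c'
Result = "nslaepc"


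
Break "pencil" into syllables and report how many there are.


Word: "pencil"
Syllable breakdown: pen · cil
Counting: 2 parts
= 2 syllables


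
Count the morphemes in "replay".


Word: "replay"
Morphemes: re- + play
Each morpheme carries meaning
= 2 morphemes


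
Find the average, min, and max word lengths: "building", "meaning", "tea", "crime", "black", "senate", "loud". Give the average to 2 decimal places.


Lengths: "building"=8, "meaning"=7, "tea"=3, "crime"=5, "black"=5, "senate"=6, "loud"=4
Sum = 38, Count = 7
Average = 38/7 = 5.43
= avg=5.43, min=3, max=8


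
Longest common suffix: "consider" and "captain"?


Word 1: "consider"
Word 2: "captain"
Comparing from end:
  Pos -1: 'r' != 'n' (stop)
LCS = "" (length 0)


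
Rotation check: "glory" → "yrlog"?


Word: "glory", Candidate: "yrlog"
Method: check if candidate is substring of word+word
"gloryglory" contains "yrlog"? No
Is rotation = No
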